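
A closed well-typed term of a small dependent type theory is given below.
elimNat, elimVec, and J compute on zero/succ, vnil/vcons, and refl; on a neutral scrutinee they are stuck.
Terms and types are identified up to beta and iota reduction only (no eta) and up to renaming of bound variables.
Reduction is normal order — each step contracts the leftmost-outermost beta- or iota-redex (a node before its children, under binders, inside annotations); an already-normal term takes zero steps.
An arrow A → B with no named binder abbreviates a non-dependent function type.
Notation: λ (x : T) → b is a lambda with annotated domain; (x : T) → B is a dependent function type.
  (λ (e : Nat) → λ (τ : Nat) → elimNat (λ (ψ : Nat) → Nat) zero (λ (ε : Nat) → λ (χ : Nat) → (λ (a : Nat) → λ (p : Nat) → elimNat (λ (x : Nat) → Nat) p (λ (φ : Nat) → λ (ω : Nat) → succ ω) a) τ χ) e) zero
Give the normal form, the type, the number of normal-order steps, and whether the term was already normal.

reduced normal form:
  λ (e : Nat) → zero
the term's type:
  Nat → Nat
steps to reach normal form (normal order): 2
term was already normal: no
first redex: a beta-redex


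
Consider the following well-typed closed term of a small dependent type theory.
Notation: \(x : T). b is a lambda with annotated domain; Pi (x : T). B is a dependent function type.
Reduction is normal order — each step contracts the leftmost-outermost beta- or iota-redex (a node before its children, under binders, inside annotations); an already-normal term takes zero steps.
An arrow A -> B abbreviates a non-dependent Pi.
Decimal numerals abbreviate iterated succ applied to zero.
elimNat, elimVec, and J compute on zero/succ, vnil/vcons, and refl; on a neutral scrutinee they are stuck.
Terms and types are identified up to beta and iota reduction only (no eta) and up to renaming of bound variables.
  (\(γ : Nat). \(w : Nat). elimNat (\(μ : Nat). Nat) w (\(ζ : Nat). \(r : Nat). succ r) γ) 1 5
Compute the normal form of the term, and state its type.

reduced normal form:
  6
inferred type:
  Nat


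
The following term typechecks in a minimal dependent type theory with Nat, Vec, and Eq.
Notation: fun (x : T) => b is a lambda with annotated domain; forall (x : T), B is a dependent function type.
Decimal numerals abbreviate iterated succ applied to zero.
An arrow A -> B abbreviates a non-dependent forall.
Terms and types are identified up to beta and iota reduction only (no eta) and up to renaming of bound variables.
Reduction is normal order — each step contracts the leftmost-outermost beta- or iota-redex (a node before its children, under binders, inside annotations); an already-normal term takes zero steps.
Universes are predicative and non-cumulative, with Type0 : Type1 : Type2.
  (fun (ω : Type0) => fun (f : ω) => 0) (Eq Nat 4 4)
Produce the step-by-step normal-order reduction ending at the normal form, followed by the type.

normal-order reduction sequence:
  (fun (ω : Type0) => fun (f : ω) => 0) (Eq Nat 4 4)
  ~> fun (ω : Eq Nat 4 4) => 0
type:
  Eq Nat 4 4 -> Nat


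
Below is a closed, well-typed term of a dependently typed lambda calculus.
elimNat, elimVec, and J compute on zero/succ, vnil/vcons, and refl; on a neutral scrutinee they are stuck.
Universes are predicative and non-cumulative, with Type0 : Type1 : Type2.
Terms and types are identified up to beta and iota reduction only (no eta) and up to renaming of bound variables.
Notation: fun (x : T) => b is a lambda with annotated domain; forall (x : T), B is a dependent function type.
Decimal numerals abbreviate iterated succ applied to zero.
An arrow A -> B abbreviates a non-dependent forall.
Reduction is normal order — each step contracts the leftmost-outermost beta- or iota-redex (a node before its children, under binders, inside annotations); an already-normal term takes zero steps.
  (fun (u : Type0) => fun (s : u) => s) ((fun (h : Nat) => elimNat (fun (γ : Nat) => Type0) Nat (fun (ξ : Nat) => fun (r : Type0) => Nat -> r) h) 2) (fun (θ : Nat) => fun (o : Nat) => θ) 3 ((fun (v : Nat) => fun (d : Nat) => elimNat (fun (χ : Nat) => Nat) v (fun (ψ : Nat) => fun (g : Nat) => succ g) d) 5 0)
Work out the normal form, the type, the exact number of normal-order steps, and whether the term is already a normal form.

reduced normal form:
  3
inferred type:
  Nat
steps to reach normal form (normal order): 4
started in normal form: no
first contracted redex: a beta-redex


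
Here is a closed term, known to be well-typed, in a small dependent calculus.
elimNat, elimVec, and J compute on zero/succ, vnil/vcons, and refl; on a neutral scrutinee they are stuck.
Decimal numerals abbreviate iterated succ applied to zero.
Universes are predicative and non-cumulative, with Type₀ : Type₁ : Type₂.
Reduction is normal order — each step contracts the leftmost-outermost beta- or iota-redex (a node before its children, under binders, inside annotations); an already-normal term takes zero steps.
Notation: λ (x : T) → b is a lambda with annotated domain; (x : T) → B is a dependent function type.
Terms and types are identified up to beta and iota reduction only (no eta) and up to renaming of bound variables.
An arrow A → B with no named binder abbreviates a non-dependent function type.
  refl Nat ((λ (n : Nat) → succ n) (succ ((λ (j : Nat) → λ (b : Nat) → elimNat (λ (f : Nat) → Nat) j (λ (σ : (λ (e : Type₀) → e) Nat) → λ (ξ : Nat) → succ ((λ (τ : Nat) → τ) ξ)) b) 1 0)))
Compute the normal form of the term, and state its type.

reduced normal form:
  refl Nat 3
the term's type:
  Eq Nat 3 3


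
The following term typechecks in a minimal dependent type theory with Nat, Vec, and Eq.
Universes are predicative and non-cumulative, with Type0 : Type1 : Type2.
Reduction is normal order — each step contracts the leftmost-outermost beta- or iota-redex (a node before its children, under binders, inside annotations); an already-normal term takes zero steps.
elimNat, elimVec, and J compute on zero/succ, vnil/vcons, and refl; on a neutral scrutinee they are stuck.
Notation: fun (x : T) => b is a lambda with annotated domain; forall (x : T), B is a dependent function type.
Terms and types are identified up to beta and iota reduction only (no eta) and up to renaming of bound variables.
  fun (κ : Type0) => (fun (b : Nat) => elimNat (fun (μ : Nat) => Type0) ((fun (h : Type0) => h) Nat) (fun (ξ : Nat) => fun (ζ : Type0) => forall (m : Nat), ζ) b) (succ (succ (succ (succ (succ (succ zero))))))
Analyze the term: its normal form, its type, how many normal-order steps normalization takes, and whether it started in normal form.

resulting normal form:
  fun (κ : Type0) => forall (b : Nat), forall (μ : Nat), forall (h : Nat), forall (ξ : Nat), forall (ζ : Nat), forall (m : Nat), Nat
the term's type:
  forall (κ : Type0), Type0
normal-order step count: 21
already normal: no
first contracted redex: a beta-redex


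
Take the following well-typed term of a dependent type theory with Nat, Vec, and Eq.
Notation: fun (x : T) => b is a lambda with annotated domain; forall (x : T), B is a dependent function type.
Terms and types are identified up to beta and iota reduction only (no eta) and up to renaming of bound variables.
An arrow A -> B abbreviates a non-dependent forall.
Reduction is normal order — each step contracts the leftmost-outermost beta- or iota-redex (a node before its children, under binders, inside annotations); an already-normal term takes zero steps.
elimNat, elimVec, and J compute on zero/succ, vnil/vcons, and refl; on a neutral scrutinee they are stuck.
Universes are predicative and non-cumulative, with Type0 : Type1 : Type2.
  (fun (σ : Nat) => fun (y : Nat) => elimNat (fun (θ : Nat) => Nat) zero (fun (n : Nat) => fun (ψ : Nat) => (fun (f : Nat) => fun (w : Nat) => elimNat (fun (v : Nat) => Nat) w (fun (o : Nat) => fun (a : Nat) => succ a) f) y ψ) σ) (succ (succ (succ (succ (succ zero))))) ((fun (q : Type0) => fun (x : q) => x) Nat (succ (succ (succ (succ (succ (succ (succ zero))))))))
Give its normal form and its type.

resulting normal form:
  succ (succ (succ (succ (succ (succ (succ (succ (succ (succ (succ (succ (succ (succ (succ (succ (succ (succ (succ (succ (succ (succ (succ (succ (succ (succ (succ (succ (succ (succ (succ (succ (succ (succ (succ zero))))))))))))))))))))))))))))))))))
type:
  Nat


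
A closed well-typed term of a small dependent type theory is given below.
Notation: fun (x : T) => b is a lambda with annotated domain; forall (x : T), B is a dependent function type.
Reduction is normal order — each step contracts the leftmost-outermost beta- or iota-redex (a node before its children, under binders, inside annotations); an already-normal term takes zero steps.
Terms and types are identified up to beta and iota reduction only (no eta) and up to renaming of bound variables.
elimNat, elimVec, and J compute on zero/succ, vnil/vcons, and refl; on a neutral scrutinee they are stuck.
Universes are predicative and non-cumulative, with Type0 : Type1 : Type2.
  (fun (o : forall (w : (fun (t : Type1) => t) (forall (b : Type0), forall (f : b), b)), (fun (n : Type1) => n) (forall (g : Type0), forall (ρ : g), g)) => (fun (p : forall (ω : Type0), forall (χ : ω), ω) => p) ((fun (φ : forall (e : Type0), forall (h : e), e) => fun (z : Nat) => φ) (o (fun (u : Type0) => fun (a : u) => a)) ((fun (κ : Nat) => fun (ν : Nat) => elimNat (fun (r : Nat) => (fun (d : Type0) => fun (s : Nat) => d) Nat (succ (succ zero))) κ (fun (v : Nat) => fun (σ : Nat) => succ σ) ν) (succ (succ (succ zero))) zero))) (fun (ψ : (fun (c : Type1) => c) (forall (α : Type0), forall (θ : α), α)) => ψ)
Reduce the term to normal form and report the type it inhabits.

reduced normal form:
  fun (o : Type0) => fun (w : o) => w
type:
  forall (o : Type0), forall (w : o), o


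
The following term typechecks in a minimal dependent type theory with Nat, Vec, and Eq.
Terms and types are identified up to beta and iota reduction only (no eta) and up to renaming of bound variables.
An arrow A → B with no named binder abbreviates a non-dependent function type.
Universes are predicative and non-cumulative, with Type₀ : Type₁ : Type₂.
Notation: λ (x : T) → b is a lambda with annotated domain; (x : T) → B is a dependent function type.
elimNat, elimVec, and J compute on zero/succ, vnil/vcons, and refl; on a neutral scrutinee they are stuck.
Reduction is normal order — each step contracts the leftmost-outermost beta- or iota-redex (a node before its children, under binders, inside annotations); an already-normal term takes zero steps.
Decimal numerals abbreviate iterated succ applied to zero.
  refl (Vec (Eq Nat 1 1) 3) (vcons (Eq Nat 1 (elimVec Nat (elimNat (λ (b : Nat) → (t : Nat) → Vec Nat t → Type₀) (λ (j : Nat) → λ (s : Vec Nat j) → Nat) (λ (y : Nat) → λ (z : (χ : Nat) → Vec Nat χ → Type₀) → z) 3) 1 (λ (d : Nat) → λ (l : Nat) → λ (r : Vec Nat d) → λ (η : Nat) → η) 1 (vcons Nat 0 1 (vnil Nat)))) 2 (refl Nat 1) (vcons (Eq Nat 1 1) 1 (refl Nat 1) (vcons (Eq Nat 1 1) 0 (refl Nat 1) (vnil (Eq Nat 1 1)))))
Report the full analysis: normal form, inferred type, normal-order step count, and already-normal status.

resulting normal form:
  refl (Vec (Eq Nat 1 1) 3) (vcons (Eq Nat 1 1) 2 (refl Nat 1) (vcons (Eq Nat 1 1) 1 (refl Nat 1) (vcons (Eq Nat 1 1) 0 (refl Nat 1) (vnil (Eq Nat 1 1)))))
type:
  Eq (Vec (Eq Nat 1 1) 3) (vcons (Eq Nat 1 1) 2 (refl Nat 1) (vcons (Eq Nat 1 1) 1 (refl Nat 1) (vcons (Eq Nat 1 1) 0 (refl Nat 1) (vnil (Eq Nat 1 1))))) (vcons (Eq Nat 1 1) 2 (refl Nat 1) (vcons (Eq Nat 1 1) 1 (refl Nat 1) (vcons (Eq Nat 1 1) 0 (refl Nat 1) (vnil (Eq Nat 1 1)))))
normal-order step count: 6
already normal: no
first redex: an elimVec iota-redex


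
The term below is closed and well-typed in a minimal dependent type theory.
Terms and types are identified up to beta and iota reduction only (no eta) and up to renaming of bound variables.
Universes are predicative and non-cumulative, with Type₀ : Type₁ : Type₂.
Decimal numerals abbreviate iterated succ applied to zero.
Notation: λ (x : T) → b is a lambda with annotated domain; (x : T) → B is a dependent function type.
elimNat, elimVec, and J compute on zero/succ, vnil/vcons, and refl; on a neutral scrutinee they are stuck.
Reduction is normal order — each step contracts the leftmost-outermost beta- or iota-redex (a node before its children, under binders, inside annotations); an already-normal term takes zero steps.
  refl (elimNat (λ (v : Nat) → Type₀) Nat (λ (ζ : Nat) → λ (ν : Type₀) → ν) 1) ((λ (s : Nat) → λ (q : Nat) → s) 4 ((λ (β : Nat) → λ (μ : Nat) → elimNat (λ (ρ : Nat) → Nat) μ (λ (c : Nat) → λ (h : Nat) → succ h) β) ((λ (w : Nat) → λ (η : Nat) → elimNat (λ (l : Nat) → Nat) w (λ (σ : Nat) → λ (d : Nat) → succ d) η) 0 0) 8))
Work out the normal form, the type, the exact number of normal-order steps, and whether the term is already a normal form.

resulting normal form:
  refl Nat 4
type:
  Eq Nat 4 4
steps to reach normal form (normal order): 6
started in normal form: no
first redex: an elimNat iota-redex


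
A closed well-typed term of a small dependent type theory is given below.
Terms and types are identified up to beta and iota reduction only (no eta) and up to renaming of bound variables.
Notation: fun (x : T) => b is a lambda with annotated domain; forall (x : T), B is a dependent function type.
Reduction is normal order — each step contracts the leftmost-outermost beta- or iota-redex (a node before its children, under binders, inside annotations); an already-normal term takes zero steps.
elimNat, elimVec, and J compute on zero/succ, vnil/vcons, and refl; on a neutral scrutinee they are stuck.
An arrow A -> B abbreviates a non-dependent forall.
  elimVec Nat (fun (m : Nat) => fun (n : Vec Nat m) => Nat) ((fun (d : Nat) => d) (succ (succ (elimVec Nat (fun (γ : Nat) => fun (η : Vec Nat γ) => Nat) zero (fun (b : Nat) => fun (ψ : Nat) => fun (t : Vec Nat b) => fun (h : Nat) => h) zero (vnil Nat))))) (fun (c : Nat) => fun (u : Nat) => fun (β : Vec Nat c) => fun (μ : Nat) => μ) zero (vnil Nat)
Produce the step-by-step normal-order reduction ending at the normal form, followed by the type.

normal-order reduction:
  elimVec Nat (fun (m : Nat) => fun (n : Vec Nat m) => Nat) ((fun (d : Nat) => d) (succ (succ (elimVec Nat (fun (γ : Nat) => fun (η : Vec Nat γ) => Nat) zero (fun (b : Nat) => fun (ψ : Nat) => fun (t : Vec Nat b) => fun (h : Nat) => h) zero (vnil Nat))))) (fun (c : Nat) => fun (u : Nat) => fun (β : Vec Nat c) => fun (μ : Nat) => μ) zero (vnil Nat)
  ~> (fun (m : Nat) => m) (succ (succ (elimVec Nat (fun (n : Nat) => fun (d : Vec Nat n) => Nat) zero (fun (γ : Nat) => fun (η : Nat) => fun (b : Vec Nat γ) => fun (ψ : Nat) => ψ) zero (vnil Nat))))
  ~> succ (succ (elimVec Nat (fun (m : Nat) => fun (n : Vec Nat m) => Nat) zero (fun (d : Nat) => fun (γ : Nat) => fun (η : Vec Nat d) => fun (b : Nat) => b) zero (vnil Nat)))
  ~> succ (succ zero)
the term's type:
  Nat


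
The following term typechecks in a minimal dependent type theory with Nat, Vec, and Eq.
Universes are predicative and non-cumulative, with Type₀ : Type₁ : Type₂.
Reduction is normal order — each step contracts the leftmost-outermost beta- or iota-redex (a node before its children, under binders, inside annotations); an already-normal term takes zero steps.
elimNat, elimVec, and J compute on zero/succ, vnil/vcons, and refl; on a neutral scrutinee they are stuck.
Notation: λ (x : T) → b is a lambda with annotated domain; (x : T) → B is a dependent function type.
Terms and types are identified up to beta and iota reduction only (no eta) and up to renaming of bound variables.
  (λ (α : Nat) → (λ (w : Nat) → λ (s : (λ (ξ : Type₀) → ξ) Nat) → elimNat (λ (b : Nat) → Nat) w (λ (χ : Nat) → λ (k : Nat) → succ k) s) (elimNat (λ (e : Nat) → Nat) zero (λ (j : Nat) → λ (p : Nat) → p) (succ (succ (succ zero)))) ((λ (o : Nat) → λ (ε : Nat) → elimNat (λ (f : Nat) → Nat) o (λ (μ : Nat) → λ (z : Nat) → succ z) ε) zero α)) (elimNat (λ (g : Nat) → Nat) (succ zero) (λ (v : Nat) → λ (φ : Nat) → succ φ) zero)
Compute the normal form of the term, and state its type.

resulting normal form:
  succ zero
the term's type:
  Nat
observation: reduction starts at a beta-redex, and 24 normal-order steps reach the normal form.


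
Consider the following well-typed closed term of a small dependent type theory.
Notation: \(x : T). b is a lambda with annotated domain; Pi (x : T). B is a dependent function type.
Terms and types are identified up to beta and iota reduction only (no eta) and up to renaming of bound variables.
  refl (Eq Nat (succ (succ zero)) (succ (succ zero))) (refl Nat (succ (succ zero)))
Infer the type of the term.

inferred type:
  Eq (Eq Nat (succ (succ zero)) (succ (succ zero))) (refl Nat (succ (succ zero))) (refl Nat (succ (succ zero)))


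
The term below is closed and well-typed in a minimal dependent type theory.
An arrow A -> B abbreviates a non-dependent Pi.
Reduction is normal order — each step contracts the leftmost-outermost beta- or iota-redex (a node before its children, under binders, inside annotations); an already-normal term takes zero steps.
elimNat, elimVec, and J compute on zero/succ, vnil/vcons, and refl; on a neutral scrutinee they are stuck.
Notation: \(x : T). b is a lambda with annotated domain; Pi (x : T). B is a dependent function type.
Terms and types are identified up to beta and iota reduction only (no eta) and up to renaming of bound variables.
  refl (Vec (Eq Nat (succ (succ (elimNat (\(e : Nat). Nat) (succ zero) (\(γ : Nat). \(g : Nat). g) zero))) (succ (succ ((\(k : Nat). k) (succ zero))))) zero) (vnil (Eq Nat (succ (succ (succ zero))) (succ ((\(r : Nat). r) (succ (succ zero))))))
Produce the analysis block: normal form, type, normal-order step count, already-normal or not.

resulting normal form:
  refl (Vec (Eq Nat (succ (succ (succ zero))) (succ (succ (succ zero)))) zero) (vnil (Eq Nat (succ (succ (succ zero))) (succ (succ (succ zero)))))
the term's type:
  Eq (Vec (Eq Nat (succ (succ (succ zero))) (succ (succ (succ zero)))) zero) (vnil (Eq Nat (succ (succ (succ zero))) (succ (succ (succ zero))))) (vnil (Eq Nat (succ (succ (succ zero))) (succ (succ (succ zero)))))
steps to reach normal form (normal order): 3
term was already normal: no
first contracted redex: an elimNat iota-redex


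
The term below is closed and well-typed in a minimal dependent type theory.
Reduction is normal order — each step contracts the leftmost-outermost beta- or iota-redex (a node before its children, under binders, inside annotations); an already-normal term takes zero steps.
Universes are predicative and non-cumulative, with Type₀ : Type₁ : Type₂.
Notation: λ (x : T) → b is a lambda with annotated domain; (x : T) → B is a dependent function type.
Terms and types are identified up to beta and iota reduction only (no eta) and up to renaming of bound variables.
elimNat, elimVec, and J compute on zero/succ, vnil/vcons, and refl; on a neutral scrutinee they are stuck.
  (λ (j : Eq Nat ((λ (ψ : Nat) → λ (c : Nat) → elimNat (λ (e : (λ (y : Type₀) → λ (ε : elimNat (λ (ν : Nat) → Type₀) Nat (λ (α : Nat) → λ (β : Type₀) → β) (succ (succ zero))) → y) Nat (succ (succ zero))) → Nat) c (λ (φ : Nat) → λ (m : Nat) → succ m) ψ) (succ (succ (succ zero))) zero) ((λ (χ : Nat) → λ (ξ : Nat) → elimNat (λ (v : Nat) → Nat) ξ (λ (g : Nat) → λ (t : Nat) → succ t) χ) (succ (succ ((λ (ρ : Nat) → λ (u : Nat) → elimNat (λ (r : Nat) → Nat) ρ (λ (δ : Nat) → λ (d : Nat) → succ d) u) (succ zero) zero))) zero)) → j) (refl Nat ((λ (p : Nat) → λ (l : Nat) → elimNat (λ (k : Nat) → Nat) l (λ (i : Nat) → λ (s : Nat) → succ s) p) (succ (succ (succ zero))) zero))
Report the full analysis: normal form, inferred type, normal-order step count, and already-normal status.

reduced normal form:
  refl Nat (succ (succ (succ zero)))
inferred type:
  Eq Nat (succ (succ (succ zero))) (succ (succ (succ zero)))
normal-order step count: 13
started in normal form: no
first redex: a beta-redex


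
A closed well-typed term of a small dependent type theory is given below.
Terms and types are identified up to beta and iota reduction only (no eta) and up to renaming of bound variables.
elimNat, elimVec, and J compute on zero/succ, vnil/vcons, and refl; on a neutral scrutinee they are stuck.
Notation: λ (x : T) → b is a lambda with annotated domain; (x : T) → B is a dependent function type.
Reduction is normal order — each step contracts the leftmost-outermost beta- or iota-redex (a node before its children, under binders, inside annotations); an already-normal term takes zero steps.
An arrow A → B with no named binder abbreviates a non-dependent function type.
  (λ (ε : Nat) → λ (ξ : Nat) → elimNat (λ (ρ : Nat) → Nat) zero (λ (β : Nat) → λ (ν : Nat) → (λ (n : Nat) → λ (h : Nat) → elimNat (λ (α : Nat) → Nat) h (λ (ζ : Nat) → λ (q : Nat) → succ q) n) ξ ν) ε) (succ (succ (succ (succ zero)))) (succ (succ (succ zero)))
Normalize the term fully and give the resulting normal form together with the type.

reduced normal form:
  succ (succ (succ (succ (succ (succ (succ (succ (succ (succ (succ (succ zero)))))))))))
type:
  Nat
observation: the leftmost-outermost redex is a beta-redex, and normalization takes 63 steps.


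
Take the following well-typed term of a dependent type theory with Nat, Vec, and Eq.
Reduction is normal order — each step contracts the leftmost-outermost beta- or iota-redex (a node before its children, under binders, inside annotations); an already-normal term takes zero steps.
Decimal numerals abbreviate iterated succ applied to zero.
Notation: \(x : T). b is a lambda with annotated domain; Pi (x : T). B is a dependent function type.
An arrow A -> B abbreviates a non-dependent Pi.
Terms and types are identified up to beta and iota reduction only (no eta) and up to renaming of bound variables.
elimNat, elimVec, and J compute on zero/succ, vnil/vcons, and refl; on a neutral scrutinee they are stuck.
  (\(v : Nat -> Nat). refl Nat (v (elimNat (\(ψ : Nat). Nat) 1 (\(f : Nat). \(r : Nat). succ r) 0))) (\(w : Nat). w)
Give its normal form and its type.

resulting normal form:
  refl Nat 1
inferred type:
  Eq Nat 1 1
observation: the leftmost-outermost redex is a beta-redex, and normalization takes 3 steps.


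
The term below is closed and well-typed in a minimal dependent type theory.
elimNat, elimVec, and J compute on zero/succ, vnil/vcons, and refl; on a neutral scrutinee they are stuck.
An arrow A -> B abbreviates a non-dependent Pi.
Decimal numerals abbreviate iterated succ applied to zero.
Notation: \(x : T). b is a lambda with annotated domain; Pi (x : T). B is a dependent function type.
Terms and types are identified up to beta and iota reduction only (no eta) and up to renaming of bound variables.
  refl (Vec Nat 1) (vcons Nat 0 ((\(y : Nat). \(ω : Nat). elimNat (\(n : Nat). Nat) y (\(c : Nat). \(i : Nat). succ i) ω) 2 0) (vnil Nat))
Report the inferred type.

type:
  Eq (Vec Nat 1) (vcons Nat 0 2 (vnil Nat)) (vcons Nat 0 2 (vnil Nat))


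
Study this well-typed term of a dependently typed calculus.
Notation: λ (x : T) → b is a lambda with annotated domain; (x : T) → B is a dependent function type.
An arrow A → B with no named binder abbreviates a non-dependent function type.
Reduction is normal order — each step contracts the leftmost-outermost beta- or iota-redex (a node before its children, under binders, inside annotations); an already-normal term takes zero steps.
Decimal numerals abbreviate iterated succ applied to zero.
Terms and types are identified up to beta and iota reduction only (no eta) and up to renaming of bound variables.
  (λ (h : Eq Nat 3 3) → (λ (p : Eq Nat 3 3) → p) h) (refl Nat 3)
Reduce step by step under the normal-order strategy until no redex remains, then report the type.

reduction (normal order):
  (λ (h : Eq Nat 3 3) → (λ (p : Eq Nat 3 3) → p) h) (refl Nat 3)
  ~> (λ (h : Eq Nat 3 3) → h) (refl Nat 3)
  ~> refl Nat 3
the term's type:
  Eq Nat 3 3


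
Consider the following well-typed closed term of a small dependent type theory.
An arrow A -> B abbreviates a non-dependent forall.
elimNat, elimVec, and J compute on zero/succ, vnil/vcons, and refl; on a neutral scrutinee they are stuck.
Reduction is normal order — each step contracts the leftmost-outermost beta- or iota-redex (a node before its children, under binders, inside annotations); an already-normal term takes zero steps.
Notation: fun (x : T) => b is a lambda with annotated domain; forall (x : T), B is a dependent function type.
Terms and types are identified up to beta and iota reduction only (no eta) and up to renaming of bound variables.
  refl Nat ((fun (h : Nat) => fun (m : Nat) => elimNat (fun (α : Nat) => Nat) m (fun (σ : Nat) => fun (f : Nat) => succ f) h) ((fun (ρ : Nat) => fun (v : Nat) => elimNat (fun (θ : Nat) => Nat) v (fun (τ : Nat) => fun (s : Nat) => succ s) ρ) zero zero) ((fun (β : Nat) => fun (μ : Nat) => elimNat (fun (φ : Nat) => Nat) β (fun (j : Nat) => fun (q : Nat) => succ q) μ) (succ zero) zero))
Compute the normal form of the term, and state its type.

reduced normal form:
  refl Nat (succ zero)
type:
  Eq Nat (succ zero) (succ zero)


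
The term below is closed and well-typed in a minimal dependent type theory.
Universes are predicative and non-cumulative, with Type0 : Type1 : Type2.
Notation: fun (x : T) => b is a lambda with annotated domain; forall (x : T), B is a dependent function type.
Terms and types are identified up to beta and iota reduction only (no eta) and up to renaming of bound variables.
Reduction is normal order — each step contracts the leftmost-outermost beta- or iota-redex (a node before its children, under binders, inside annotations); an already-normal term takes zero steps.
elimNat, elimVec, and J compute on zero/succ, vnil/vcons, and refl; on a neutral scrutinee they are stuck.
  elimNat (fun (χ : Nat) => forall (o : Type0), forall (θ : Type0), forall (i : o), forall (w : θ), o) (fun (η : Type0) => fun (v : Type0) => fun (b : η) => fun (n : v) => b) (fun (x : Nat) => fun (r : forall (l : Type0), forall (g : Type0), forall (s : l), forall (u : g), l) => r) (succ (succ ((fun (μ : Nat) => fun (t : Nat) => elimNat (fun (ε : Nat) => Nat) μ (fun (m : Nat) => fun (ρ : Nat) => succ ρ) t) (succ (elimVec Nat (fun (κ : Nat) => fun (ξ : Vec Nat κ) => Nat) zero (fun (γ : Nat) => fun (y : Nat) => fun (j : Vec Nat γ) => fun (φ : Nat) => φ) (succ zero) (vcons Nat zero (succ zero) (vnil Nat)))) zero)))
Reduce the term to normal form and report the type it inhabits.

normal form:
  fun (χ : Type0) => fun (o : Type0) => fun (θ : χ) => fun (i : o) => θ
the term's type:
  forall (χ : Type0), forall (o : Type0), forall (θ : χ), forall (i : o), χ


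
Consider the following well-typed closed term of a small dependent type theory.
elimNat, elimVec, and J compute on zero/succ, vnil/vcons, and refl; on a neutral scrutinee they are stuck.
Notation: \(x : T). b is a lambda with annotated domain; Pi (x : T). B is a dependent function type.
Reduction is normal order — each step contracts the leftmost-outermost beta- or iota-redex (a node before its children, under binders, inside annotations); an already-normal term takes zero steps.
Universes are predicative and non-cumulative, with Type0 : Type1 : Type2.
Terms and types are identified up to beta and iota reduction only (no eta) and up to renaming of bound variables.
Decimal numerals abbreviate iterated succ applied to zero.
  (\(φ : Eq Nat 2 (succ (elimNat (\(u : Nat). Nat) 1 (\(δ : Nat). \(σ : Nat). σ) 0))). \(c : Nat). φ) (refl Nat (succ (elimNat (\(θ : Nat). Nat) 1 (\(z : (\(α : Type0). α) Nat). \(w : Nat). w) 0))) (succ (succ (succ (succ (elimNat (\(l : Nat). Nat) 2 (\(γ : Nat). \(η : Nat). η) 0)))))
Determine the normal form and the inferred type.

normal form:
  refl Nat 2
type:
  Eq Nat 2 2
observation: the first redex contracted is a beta-redex; the normal form is reached in 3 normal-order steps.


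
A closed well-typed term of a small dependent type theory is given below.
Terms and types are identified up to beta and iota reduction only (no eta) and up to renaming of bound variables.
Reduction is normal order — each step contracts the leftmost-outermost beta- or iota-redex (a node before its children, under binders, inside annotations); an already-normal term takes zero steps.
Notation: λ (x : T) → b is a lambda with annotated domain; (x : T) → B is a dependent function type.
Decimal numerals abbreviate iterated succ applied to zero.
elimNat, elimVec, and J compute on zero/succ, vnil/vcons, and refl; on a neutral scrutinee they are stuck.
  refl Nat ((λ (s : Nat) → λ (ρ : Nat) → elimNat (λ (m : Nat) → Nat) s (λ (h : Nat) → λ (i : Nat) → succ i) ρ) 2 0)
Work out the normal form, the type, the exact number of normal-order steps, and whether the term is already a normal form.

reduced normal form:
  refl Nat 2
the term's type:
  Eq Nat 2 2
reduction steps (normal order): 3
started in normal form: no
first redex: a beta-redex


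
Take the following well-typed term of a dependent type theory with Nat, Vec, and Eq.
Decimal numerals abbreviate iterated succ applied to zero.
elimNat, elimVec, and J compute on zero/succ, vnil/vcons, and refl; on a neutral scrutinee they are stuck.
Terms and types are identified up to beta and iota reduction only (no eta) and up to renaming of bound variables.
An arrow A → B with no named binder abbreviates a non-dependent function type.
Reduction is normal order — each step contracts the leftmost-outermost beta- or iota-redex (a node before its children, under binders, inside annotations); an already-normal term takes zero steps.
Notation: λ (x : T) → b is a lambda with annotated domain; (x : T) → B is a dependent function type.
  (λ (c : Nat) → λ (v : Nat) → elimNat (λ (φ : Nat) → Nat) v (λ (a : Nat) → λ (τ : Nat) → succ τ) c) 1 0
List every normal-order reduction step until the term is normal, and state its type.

normal-order reduction sequence:
  (λ (c : Nat) → λ (v : Nat) → elimNat (λ (φ : Nat) → Nat) v (λ (a : Nat) → λ (τ : Nat) → succ τ) c) 1 0
  ~> (λ (c : Nat) → elimNat (λ (v : Nat) → Nat) c (λ (φ : Nat) → λ (a : Nat) → succ a) 1) 0
  ~> elimNat (λ (c : Nat) → Nat) 0 (λ (v : Nat) → λ (φ : Nat) → succ φ) 1
  ~> (λ (c : Nat) → λ (v : Nat) → succ v) 0 (elimNat (λ (φ : Nat) → Nat) 0 (λ (a : Nat) → λ (τ : Nat) → succ τ) 0)
  ~> (λ (c : Nat) → succ c) (elimNat (λ (v : Nat) → Nat) 0 (λ (φ : Nat) → λ (a : Nat) → succ a) 0)
  ~> succ (elimNat (λ (c : Nat) → Nat) 0 (λ (v : Nat) → λ (φ : Nat) → succ φ) 0)
  ~> 1
type:
  Nat


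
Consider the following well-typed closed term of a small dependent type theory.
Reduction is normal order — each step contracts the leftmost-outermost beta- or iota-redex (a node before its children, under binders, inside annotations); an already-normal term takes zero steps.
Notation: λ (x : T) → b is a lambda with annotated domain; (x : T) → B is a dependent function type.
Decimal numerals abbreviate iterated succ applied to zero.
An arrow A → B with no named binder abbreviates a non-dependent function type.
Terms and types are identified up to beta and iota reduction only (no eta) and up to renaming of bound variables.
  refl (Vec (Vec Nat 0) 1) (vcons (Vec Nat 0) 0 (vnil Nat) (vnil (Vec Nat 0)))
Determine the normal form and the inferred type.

normal form:
  refl (Vec (Vec Nat 0) 1) (vcons (Vec Nat 0) 0 (vnil Nat) (vnil (Vec Nat 0)))
inferred type:
  Eq (Vec (Vec Nat 0) 1) (vcons (Vec Nat 0) 0 (vnil Nat) (vnil (Vec Nat 0))) (vcons (Vec Nat 0) 0 (vnil Nat) (vnil (Vec Nat 0)))


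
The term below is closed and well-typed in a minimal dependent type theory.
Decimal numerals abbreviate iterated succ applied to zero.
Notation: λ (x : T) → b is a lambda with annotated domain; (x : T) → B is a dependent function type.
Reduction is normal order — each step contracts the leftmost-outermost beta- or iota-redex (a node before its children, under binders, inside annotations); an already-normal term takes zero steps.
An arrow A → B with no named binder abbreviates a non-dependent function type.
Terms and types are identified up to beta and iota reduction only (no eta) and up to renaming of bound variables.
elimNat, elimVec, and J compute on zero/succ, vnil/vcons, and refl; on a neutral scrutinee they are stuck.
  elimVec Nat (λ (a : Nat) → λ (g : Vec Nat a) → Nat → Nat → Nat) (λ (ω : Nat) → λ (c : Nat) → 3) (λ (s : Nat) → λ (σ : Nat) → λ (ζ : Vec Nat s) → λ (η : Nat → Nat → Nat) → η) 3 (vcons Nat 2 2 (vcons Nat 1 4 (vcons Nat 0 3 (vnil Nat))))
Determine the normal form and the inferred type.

normal form:
  λ (a : Nat) → λ (g : Nat) → 3
type:
  Nat → Nat → Nat


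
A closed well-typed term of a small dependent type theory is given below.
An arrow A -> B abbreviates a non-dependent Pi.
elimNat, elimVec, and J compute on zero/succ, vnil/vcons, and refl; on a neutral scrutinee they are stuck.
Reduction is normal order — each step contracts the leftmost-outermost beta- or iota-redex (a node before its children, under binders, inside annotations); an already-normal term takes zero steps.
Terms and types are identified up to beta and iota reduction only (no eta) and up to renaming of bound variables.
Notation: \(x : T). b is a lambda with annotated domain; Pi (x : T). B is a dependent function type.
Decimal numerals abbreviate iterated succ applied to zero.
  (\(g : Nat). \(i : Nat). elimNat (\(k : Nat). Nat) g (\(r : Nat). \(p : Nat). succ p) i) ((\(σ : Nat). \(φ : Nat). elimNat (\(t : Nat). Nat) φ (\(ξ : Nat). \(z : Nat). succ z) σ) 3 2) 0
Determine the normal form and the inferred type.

normal form:
  5
inferred type:
  Nat


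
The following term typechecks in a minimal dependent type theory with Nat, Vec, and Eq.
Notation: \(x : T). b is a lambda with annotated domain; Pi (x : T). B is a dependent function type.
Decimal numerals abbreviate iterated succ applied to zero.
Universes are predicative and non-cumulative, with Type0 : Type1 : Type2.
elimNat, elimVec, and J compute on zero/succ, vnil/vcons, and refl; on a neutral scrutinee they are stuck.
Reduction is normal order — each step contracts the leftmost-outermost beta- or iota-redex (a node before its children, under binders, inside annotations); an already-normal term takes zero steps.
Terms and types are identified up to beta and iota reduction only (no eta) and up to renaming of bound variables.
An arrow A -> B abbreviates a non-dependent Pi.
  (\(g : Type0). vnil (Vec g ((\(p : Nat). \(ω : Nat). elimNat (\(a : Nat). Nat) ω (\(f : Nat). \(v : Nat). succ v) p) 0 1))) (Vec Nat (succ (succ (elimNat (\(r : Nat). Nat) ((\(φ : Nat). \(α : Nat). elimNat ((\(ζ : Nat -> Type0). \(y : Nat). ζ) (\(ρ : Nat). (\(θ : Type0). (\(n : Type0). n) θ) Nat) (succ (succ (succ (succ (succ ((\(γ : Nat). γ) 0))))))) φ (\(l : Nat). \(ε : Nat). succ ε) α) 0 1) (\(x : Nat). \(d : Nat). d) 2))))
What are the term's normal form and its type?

reduced normal form:
  vnil (Vec (Vec Nat 3) 1)
the term's type:
  Vec (Vec (Vec Nat 3) 1) 0
observation: the leftmost-outermost redex is a beta-redex, and normalization takes 17 steps.


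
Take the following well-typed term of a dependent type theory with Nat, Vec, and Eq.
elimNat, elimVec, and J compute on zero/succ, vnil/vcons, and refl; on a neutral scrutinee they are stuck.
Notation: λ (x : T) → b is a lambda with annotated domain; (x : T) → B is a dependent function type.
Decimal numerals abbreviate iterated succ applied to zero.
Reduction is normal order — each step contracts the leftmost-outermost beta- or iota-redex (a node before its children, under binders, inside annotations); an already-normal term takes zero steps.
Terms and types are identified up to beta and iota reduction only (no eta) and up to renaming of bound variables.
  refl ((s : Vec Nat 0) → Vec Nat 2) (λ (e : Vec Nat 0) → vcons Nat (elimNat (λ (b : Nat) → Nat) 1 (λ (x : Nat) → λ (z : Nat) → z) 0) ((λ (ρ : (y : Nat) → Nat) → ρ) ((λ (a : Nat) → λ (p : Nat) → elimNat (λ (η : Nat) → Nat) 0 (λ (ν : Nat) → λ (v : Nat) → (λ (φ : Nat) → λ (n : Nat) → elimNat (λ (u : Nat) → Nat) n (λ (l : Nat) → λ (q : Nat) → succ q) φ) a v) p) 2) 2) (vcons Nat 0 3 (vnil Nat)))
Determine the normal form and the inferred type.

reduced normal form:
  refl ((s : Vec Nat 0) → Vec Nat 2) (λ (e : Vec Nat 0) → vcons Nat 1 4 (vcons Nat 0 3 (vnil Nat)))
the term's type:
  Eq ((s : Vec Nat 0) → Vec Nat 2) (λ (e : Vec Nat 0) → vcons Nat 1 4 (vcons Nat 0 3 (vnil Nat))) (λ (b : Vec Nat 0) → vcons Nat 1 4 (vcons Nat 0 3 (vnil Nat)))
observation: the term reaches its normal form after 29 normal-order steps.


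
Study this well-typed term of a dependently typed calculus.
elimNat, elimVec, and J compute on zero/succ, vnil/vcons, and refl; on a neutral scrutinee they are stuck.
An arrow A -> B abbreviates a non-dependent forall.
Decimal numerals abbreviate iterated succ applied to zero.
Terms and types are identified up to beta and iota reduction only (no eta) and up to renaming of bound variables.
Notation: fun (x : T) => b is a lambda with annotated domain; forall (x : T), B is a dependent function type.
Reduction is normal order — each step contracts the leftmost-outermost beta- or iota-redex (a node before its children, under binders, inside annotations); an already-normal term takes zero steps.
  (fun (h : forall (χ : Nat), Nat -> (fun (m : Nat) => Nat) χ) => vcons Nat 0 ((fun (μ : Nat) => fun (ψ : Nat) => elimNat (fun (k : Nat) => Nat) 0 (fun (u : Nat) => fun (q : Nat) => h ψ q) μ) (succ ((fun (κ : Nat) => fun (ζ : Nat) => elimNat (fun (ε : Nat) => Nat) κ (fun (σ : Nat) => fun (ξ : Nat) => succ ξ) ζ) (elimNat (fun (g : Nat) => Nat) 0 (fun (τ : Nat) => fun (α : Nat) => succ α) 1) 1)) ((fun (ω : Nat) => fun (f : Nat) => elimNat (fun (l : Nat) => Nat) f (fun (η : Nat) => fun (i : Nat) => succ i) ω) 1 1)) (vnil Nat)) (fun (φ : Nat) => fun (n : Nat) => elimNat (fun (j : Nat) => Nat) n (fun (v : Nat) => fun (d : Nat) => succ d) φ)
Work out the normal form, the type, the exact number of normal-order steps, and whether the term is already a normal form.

reduced normal form:
  vcons Nat 0 6 (vnil Nat)
type:
  Vec Nat 1
normal-order step count: 53
term was already normal: no
first redex: a beta-redex


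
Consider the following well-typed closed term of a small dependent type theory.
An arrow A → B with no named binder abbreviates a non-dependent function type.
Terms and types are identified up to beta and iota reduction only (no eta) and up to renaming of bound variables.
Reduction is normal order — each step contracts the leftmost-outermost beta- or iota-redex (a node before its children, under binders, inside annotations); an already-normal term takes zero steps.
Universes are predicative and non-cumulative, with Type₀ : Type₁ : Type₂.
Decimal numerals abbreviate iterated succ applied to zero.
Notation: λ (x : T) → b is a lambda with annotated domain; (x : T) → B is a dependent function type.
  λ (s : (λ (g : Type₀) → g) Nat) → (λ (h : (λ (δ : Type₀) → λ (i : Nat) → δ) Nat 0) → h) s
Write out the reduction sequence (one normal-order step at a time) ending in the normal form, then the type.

normal-order reduction:
  λ (s : (λ (g : Type₀) → g) Nat) → (λ (h : (λ (δ : Type₀) → λ (i : Nat) → δ) Nat 0) → h) s
  ~> λ (s : Nat) → (λ (g : (λ (h : Type₀) → λ (δ : Nat) → h) Nat 0) → g) s
  ~> λ (s : Nat) → s
type:
  Nat → Nat


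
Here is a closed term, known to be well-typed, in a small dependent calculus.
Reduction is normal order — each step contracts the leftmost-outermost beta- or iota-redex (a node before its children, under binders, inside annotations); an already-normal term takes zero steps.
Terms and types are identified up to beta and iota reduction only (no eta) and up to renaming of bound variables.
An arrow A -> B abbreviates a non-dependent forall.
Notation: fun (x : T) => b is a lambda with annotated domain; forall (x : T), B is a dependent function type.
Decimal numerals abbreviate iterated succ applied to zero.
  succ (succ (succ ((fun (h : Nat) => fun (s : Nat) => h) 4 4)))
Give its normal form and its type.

resulting normal form:
  7
type:
  Nat
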